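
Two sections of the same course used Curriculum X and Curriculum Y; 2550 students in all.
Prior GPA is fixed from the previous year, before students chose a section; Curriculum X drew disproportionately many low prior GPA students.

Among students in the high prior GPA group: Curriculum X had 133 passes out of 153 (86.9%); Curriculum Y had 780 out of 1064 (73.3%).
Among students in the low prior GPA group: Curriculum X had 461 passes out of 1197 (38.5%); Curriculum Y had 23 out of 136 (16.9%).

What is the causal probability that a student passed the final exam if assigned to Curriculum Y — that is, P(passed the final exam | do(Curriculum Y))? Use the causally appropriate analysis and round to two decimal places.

Within every prior GPA band level Curriculum X has the higher rate, yet pooled Curriculum Y does — Simpson's reversal.
Prior GPA band satisfies the back-door criterion: it is not a descendant of the teaching method, and it blocks the spurious path from teaching method to outcome. Adjusting for it (i.e., using the within-prior GPA band rates) gives the causal effect.
Standardising Curriculum Y to the population prior GPA band mix: 0.477·780/1064 + 0.523·23/136 = 0.438.

0.44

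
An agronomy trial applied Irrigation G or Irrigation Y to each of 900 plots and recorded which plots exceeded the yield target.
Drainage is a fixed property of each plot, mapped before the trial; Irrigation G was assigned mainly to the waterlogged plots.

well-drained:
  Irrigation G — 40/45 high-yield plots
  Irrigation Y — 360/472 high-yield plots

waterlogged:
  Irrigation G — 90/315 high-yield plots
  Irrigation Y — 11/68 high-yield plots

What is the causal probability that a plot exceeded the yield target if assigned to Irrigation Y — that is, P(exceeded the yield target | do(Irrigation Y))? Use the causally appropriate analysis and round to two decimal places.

Field drainage is set before the irrigation has any effect — it is not caused by the irrigation — and it independently drives the outcome. That makes it a confounder, so the causal comparison is within field drainage levels.
Standardising Irrigation Y to the population field drainage mix: 0.574·360/472 + 0.426·11/68 = 0.507.

0.51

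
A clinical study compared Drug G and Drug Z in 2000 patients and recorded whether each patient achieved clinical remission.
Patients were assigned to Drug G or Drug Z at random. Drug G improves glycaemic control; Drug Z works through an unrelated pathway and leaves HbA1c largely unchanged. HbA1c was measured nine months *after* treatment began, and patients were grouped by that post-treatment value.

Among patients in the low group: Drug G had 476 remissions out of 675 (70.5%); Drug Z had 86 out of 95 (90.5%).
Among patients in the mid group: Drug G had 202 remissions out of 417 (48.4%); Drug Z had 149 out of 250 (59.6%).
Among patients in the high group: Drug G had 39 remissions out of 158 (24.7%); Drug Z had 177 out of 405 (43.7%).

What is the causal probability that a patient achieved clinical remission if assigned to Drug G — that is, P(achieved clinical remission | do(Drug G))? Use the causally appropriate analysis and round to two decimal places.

The distribution of HbA1c is itself part of what the drug does — it is an intermediate outcome. Holding it fixed would remove that part of the effect; the total effect is the pooled difference.
So P(outcome | do(Drug G)) is just the pooled rate for Drug G: 717/1250 = 0.574.

0.57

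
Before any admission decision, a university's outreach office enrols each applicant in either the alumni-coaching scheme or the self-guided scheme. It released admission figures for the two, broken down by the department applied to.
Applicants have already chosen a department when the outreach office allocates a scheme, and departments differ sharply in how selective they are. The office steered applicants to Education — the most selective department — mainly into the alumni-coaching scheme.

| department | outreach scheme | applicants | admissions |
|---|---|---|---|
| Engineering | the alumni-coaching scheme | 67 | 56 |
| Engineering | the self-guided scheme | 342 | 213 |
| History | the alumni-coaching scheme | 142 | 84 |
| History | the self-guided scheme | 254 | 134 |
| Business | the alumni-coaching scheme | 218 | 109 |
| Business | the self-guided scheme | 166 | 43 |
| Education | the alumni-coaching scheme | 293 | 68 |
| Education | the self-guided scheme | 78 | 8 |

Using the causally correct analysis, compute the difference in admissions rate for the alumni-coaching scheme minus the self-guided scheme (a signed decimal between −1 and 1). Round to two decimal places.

the alumni-coaching scheme is higher inside every department stratum but the self-guided scheme is higher in aggregate. Whether to stratify depends on how department relates to the outreach scheme.
Nothing the outreach scheme does changes department; the imbalance is an allocation artefact. With department also predicting the outcome, the pooled figure is confounded, and the within-stratum comparison is the causal one.
Adjusting over the population distribution of department: 0.262·(0.836−0.623) + 0.254·(0.592−0.528) + 0.246·(0.500−0.259) + 0.238·(0.232−0.103) = +0.162.

+0.16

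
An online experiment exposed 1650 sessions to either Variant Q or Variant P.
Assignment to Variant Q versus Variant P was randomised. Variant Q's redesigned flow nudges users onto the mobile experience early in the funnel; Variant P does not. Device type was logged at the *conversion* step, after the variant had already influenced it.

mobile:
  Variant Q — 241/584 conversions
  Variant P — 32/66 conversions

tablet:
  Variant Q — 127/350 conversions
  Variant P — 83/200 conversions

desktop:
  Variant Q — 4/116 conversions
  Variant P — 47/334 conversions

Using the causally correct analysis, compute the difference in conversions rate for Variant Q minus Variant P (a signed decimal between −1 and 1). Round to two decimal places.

The distribution of device type is itself part of what the variant does — it is an intermediate outcome. Holding it fixed would remove that part of the effect; the total effect is the pooled difference.
The causal difference is the pooled difference: 0.354 − 0.270 = +0.084.

+0.08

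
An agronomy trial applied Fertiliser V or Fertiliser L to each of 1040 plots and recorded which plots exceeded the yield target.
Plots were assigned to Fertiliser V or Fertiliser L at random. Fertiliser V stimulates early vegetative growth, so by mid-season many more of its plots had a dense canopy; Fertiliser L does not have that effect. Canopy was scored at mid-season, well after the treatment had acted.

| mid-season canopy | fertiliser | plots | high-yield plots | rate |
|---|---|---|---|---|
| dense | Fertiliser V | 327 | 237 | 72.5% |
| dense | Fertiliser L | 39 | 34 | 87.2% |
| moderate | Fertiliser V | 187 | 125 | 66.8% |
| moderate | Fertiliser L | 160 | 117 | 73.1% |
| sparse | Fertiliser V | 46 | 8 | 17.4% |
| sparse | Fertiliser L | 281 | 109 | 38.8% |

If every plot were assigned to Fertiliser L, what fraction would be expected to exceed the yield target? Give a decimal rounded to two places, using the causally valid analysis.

0.54

The mid-season canopy-specific comparison favours Fertiliser L throughout, but the pooled figures favour Fertiliser V. The question is whether to condition on mid-season canopy.
Mid-season canopy here is a post-treatment variable shaped by the fertiliser; conditioning on it would introduce bias rather than remove it. The overall comparison is the causal one.
So P(outcome | do(Fertiliser L)) is just the pooled rate for Fertiliser L: 260/480 = 0.542.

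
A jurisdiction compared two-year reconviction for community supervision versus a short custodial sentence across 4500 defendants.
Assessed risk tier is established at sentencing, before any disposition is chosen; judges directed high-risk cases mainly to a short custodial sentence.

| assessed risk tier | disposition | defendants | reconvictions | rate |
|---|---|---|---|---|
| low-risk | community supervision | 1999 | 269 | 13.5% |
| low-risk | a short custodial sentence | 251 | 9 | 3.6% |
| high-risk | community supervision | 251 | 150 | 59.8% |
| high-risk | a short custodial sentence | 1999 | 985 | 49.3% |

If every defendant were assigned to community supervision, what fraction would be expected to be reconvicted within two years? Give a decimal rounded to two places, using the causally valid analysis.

0.37

Here assessed risk tier is a common cause — it drives both which disposition a case falls under and the outcome. The crude comparison mixes populations; the stratum-specific rates are the causally relevant ones.
Standardising community supervision to the population assessed risk tier mix: 0.500·269/1999 + 0.500·150/251 = 0.366.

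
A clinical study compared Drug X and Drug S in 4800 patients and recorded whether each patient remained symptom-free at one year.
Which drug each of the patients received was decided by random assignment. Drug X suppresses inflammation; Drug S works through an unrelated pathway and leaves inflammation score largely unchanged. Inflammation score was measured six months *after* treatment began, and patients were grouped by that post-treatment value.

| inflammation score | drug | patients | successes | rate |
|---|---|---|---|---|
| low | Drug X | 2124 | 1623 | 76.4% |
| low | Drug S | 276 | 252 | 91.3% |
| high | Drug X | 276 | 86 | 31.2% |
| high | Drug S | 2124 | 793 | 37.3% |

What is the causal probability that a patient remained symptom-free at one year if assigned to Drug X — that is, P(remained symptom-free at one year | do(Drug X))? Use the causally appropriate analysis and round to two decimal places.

0.71

The inflammation score-specific comparison favours Drug S throughout, but the pooled figures favour Drug X. The question is whether to condition on inflammation score.
Stratifying would compare drugs among patients the drugs themselves sorted into inflammation score groups — a form of selection on an intermediate. The unconditioned pooled rates give the total causal effect.
So P(outcome | do(Drug X)) is just the pooled rate for Drug X: 1709/2400 = 0.712.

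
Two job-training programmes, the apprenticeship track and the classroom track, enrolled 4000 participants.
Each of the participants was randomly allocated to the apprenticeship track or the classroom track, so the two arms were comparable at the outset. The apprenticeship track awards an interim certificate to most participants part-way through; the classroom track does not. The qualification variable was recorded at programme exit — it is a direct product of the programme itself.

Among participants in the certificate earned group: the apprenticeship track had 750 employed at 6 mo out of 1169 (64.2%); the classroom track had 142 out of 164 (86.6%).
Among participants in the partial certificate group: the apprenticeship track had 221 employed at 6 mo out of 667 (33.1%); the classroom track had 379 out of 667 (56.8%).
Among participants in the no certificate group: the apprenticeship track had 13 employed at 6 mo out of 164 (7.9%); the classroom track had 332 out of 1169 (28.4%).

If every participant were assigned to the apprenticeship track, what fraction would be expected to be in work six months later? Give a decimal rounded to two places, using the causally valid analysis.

0.49

The qualification attained during the programme-specific comparison favours the classroom track throughout, but the pooled figures favour the apprenticeship track. The question is whether to condition on qualification attained during the programme.
Qualification attained during the programme is downstream of the programme. One should not condition on a consequence of treatment, so the overall rates are the right comparison.
So P(outcome | do(the apprenticeship track)) is just the pooled rate for the apprenticeship track: 984/2000 = 0.492.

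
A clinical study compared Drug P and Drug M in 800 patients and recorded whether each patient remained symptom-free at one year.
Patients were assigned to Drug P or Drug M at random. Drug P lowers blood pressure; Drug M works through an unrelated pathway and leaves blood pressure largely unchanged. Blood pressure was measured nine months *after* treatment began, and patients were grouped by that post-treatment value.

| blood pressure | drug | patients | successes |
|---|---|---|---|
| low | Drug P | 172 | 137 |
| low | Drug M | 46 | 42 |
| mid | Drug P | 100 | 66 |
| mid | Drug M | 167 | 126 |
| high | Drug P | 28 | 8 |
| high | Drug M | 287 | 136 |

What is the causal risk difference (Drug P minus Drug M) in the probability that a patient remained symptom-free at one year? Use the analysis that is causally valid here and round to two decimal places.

The stratified and pooled comparisons disagree (Drug M wins within each blood pressure; Drug P wins overall), so the answer turns on the causal role of blood pressure.
Blood pressure here is a post-treatment variable shaped by the drug; conditioning on it would introduce bias rather than remove it. The overall comparison is the causal one.
The causal difference is the pooled difference: 0.703 − 0.608 = +0.095.

+0.10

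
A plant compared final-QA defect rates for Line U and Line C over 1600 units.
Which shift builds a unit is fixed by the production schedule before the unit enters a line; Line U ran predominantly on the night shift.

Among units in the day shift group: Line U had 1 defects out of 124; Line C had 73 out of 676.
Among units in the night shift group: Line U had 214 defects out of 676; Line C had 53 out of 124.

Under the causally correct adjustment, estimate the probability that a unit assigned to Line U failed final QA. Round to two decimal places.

Since shift is a pre-existing factor (not a product of the line) and it affects the outcome on its own, it is a confounder. The stratified rates, not the pooled rate, identify the causal effect.
Standardising Line U to the population shift mix: 0.500·1/124 + 0.500·214/676 = 0.162.

0.16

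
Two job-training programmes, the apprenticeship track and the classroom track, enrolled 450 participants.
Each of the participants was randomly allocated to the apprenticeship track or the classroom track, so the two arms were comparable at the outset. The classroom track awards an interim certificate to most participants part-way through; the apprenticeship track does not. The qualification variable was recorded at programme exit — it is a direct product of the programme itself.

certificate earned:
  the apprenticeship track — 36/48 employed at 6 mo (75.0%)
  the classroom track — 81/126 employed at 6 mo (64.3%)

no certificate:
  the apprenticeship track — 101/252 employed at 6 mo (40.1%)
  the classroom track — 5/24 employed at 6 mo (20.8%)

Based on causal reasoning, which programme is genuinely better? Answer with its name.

The stratified and pooled comparisons disagree (the apprenticeship track wins within each qualification attained during the programme; the classroom track wins overall), so the answer turns on the causal role of qualification attained during the programme.
The distribution of qualification attained during the programme is itself part of what the programme does — it is an intermediate outcome. Holding it fixed would remove that part of the effect; the total effect is the pooled difference.
Pooled: the apprenticeship track 45.7% vs the classroom track 57.3%; the classroom track is higher overall.

the classroom track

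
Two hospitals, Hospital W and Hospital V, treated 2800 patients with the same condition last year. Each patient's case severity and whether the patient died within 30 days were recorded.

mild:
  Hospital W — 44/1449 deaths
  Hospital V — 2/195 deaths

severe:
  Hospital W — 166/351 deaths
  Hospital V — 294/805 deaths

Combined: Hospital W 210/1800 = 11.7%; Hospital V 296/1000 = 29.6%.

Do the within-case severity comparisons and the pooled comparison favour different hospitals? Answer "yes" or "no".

Within each case severity level (mild 3.0% vs 1.0%; severe 47.3% vs 36.5%), Hospital V has the lower rate every time. Pooled: 11.7% vs 29.6% — Hospital W has the lower rate overall. The two comparisons disagree.

yes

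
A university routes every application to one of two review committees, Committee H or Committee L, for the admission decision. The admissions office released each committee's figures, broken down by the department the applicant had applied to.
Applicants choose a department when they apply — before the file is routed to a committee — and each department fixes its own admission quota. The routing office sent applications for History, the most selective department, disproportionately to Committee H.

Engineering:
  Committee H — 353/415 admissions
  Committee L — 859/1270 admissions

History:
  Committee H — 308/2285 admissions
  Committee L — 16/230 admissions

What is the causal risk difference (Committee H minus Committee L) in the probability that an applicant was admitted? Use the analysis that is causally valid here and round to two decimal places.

Department is set before the review committee has any effect — it is not caused by the review committee — and it independently drives the outcome. That makes it a confounder, so the causal comparison is within department levels.
Adjusting over the population distribution of department: 0.401·(0.851−0.676) + 0.599·(0.135−0.070) = +0.109.

+0.11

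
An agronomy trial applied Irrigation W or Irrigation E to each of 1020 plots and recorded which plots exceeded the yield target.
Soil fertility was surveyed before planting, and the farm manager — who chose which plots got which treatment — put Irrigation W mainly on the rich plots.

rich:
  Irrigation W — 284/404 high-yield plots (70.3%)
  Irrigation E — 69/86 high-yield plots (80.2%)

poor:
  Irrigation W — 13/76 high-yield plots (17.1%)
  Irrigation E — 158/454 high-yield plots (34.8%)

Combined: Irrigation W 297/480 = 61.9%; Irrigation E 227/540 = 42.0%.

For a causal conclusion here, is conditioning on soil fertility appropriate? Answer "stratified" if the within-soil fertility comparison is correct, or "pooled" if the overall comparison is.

Irrigation E is higher inside every soil fertility stratum but Irrigation W is higher in aggregate. Whether to stratify depends on how soil fertility relates to the irrigation.
Since soil fertility is a pre-existing factor (not a product of the irrigation) and it affects the outcome on its own, it is a confounder. The stratified rates, not the pooled rate, identify the causal effect.
Within each level — rich: 70.3% vs 80.2%; poor: 17.1% vs 34.8% — Irrigation E is higher every time.

stratified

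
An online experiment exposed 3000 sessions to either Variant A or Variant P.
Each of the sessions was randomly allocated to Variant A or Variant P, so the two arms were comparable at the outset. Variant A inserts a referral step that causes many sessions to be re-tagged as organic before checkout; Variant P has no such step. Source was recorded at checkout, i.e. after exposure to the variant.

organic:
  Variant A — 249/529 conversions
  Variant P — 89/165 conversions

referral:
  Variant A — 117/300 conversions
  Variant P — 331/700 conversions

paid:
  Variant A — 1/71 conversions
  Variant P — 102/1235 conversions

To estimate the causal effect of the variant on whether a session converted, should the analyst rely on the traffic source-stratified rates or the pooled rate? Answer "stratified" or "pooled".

Variant P is higher inside every traffic source stratum but Variant A is higher in aggregate. Whether to stratify depends on how traffic source relates to the variant.
Because the variant influences traffic source, traffic source is a post-treatment mediator, not a confounder. Stratifying on it would bias the estimate; the causal effect is the crude pooled difference.
Pooled: Variant A 40.8% vs Variant P 24.9%; Variant A is higher overall.

pooled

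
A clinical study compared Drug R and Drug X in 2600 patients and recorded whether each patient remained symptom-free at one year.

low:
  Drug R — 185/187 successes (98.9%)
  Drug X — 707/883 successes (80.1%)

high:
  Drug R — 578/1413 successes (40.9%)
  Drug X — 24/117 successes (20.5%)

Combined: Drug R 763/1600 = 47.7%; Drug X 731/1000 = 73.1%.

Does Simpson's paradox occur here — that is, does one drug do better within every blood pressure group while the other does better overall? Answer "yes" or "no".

Within each blood pressure level (low 98.9% vs 80.1%; high 40.9% vs 20.5%), Drug R has the higher rate every time. Pooled: 47.7% vs 73.1% — Drug X has the higher rate overall. The two comparisons disagree.

yes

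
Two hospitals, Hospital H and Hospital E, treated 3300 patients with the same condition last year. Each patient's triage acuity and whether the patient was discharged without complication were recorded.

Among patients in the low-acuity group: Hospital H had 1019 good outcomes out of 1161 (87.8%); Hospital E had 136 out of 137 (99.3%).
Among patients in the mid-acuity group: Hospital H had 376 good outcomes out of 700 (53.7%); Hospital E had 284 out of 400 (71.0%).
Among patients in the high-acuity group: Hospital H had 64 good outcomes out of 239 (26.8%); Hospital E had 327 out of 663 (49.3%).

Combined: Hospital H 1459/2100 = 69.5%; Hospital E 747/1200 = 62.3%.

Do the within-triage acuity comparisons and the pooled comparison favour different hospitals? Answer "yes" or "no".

yes

Within each triage acuity level (low-acuity 87.8% vs 99.3%; mid-acuity 53.7% vs 71.0%; high-acuity 26.8% vs 49.3%), Hospital E has the higher rate every time. Pooled: 69.5% vs 62.3% — Hospital H has the higher rate overall. The two comparisons disagree.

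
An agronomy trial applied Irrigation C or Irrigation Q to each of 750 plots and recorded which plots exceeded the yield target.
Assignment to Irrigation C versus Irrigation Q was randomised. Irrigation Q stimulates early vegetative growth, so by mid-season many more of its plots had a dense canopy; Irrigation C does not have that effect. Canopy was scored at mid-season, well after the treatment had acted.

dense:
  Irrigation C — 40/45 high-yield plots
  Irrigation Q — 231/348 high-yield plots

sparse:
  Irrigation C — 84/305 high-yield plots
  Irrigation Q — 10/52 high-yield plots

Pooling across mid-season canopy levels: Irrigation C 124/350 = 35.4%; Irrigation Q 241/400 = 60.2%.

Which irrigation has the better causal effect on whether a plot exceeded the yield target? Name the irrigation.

Within every mid-season canopy level Irrigation C has the higher rate, yet pooled Irrigation Q does — Simpson's reversal.
Because the irrigation influences mid-season canopy, mid-season canopy is a post-treatment mediator, not a confounder. Stratifying on it would bias the estimate; the causal effect is the crude pooled difference.
Pooled: Irrigation C 35.4% vs Irrigation Q 60.2%; Irrigation Q is higher overall.

Irrigation Q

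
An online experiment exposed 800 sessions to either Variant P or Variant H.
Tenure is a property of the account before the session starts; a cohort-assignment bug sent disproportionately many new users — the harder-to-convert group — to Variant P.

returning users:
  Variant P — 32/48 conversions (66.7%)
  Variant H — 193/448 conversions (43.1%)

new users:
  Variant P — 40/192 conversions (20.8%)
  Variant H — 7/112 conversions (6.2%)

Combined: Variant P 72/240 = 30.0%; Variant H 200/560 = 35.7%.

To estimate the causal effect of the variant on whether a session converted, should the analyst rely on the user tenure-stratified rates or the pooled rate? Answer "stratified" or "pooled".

stratified

The user tenure-specific comparison favours Variant P throughout, but the pooled figures favour Variant H. The question is whether to condition on user tenure.
User tenure satisfies the back-door criterion: it is not a descendant of the variant, and it blocks the spurious path from variant to outcome. Adjusting for it (i.e., using the within-user tenure rates) gives the causal effect.
Within each level — returning users: 66.7% vs 43.1%; new users: 20.8% vs 6.2% — Variant P is higher every time.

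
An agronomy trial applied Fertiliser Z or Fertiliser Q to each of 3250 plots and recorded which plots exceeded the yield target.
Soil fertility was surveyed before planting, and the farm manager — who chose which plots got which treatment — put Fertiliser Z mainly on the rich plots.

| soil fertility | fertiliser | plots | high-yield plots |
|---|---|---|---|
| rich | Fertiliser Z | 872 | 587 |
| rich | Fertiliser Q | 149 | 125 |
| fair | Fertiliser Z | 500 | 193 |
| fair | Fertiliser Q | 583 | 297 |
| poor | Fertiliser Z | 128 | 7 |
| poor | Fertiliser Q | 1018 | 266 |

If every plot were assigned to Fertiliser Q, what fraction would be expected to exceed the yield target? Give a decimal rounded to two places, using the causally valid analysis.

0.53

Here soil fertility is a common cause — it drives both which fertiliser a case falls under and the outcome. The crude comparison mixes populations; the stratum-specific rates are the causally relevant ones.
Standardising Fertiliser Q to the population soil fertility mix: 0.314·125/149 + 0.333·297/583 + 0.353·266/1018 = 0.525.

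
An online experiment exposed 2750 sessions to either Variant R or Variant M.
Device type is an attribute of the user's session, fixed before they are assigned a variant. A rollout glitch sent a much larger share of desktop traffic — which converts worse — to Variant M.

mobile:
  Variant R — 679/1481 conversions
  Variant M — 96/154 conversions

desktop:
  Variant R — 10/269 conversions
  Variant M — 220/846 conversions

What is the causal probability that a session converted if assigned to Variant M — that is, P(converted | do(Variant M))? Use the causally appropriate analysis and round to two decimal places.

Variant M is higher inside every device type stratum but Variant R is higher in aggregate. Whether to stratify depends on how device type relates to the variant.
The imbalance in device type arose from how sessions were allocated, not from anything the variant did; and device type independently affects the outcome. The pooled gap is confounded — condition on device type.
Standardising Variant M to the population device type mix: 0.595·96/154 + 0.405·220/846 = 0.476.

0.48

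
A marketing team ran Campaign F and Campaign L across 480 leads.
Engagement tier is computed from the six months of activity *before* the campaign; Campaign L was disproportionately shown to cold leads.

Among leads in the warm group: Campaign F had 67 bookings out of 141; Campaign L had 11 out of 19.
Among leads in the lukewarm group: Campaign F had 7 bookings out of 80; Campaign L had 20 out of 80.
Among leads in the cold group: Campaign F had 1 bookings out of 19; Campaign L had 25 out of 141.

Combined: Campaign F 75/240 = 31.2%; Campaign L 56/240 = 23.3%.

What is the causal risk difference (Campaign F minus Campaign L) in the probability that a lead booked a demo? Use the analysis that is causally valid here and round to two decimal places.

-0.13

Campaign L is higher inside every engagement tier stratum but Campaign F is higher in aggregate. Whether to stratify depends on how engagement tier relates to the campaign.
The imbalance in engagement tier arose from how leads were allocated, not from anything the campaign did; and engagement tier independently affects the outcome. The pooled gap is confounded — condition on engagement tier.
Adjusting over the population distribution of engagement tier: 0.333·(0.475−0.579) + 0.333·(0.087−0.250) + 0.333·(0.053−0.177) = -0.130.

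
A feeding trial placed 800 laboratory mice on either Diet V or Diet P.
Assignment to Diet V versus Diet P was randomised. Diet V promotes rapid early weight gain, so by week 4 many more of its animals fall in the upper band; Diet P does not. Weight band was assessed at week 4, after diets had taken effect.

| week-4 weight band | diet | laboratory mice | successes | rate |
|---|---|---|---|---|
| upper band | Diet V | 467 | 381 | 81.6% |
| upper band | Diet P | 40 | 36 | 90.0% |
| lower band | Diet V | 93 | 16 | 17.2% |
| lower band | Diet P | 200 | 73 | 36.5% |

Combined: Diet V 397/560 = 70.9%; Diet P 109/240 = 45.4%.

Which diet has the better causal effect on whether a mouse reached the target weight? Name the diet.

Diet P is higher inside every week-4 weight band stratum but Diet V is higher in aggregate. Whether to stratify depends on how week-4 weight band relates to the diet.
Stratifying would compare diets among laboratory mice the diets themselves sorted into week-4 weight band groups — a form of selection on an intermediate. The unconditioned pooled rates give the total causal effect.
Pooled: Diet V 70.9% vs Diet P 45.4%; Diet V is higher overall.

Diet V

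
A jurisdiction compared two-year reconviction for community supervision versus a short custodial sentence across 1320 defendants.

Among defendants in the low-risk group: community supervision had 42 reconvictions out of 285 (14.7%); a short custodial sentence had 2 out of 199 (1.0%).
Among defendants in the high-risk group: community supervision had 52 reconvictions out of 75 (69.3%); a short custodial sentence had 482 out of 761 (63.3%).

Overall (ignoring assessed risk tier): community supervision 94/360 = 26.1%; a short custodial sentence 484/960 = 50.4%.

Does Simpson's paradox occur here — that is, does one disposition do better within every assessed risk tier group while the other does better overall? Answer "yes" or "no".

Within each assessed risk tier level (low-risk 14.7% vs 1.0%; high-risk 69.3% vs 63.3%), a short custodial sentence has the lower rate every time. Pooled: 26.1% vs 50.4% — community supervision has the lower rate overall. The two comparisons disagree.

yes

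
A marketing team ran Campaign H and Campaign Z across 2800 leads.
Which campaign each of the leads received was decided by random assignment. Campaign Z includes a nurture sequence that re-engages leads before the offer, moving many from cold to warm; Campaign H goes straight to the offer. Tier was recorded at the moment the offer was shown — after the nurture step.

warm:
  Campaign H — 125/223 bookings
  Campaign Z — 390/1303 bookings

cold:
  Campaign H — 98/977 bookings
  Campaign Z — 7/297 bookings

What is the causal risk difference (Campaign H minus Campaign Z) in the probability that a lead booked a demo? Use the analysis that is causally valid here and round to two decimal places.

The distribution of engagement tier is itself part of what the campaign does — it is an intermediate outcome. Holding it fixed would remove that part of the effect; the total effect is the pooled difference.
The causal difference is the pooled difference: 0.186 − 0.248 = -0.062.

-0.06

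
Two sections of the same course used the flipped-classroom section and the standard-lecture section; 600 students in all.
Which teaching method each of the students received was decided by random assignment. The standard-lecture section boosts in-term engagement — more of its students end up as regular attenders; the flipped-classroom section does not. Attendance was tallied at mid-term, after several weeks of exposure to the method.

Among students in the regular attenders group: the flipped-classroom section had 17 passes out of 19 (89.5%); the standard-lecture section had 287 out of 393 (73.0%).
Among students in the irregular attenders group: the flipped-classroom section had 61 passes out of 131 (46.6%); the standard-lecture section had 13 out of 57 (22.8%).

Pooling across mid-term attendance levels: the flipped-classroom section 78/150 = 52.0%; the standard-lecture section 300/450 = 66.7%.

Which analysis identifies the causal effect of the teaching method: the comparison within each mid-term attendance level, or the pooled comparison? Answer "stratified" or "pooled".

pooled

The mid-term attendance-specific comparison favours the flipped-classroom section throughout, but the pooled figures favour the standard-lecture section. The question is whether to condition on mid-term attendance.
Mid-term attendance is downstream of the teaching method. One should not condition on a consequence of treatment, so the overall rates are the right comparison.
Pooled: the flipped-classroom section 52.0% vs the standard-lecture section 66.7%; the standard-lecture section is higher overall.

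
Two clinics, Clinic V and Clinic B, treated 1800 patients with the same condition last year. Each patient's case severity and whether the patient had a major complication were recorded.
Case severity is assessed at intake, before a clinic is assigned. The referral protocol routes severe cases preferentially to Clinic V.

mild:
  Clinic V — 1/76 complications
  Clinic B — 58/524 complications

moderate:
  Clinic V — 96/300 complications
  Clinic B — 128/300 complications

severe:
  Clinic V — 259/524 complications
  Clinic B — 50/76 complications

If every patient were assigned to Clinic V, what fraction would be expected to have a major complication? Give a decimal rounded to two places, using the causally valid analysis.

Clinic V is lower inside every case severity stratum but Clinic B is lower in aggregate. Whether to stratify depends on how case severity relates to the clinic.
Case severity differs across clinics for reasons unrelated to any effect of the clinic itself, and it separately predicts the outcome — a classic confounder. We must compare within case severity levels.
Standardising Clinic V to the population case severity mix: 0.333·1/76 + 0.333·96/300 + 0.333·259/524 = 0.276.

0.28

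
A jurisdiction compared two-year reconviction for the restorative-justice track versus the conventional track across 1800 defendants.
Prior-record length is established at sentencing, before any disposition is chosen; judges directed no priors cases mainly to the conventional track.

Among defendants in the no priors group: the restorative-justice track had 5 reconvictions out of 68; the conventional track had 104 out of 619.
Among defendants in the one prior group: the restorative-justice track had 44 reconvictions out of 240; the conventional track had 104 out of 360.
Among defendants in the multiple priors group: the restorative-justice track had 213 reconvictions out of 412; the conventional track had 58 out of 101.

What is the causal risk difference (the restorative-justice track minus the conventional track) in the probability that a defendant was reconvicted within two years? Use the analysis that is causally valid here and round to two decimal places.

Nothing the disposition does changes prior-record length; the imbalance is an allocation artefact. With prior-record length also predicting the outcome, the pooled figure is confounded, and the within-stratum comparison is the causal one.
Adjusting over the population distribution of prior-record length: 0.382·(0.074−0.168) + 0.333·(0.183−0.289) + 0.285·(0.517−0.574) = -0.088.

-0.09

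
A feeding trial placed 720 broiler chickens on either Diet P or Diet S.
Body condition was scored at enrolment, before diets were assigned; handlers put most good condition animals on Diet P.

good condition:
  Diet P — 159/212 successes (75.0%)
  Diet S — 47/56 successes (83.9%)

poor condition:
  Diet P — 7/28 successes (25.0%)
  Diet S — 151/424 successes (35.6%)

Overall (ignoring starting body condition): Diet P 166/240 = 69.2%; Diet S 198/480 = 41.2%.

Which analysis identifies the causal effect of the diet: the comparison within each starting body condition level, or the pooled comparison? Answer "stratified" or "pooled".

The stratified and pooled comparisons disagree (Diet S wins within each starting body condition; Diet P wins overall), so the answer turns on the causal role of starting body condition.
Starting body condition differs across diets for reasons unrelated to any effect of the diet itself, and it separately predicts the outcome — a classic confounder. We must compare within starting body condition levels.
Within each level — good condition: 75.0% vs 83.9%; poor condition: 25.0% vs 35.6% — Diet S is higher every time.

stratified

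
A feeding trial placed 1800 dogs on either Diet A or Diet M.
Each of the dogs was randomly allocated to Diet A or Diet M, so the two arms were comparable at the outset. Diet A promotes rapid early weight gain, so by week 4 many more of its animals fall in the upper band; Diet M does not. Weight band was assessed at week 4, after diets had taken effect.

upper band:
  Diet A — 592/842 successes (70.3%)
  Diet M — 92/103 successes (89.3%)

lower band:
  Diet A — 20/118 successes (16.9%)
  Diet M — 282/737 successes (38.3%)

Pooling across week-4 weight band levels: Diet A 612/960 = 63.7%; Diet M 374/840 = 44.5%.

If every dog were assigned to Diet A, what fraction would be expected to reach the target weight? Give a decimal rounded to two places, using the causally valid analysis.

Diet M is higher inside every week-4 weight band stratum but Diet A is higher in aggregate. Whether to stratify depends on how week-4 weight band relates to the diet.
Stratifying would compare diets among dogs the diets themselves sorted into week-4 weight band groups — a form of selection on an intermediate. The unconditioned pooled rates give the total causal effect.
So P(outcome | do(Diet A)) is just the pooled rate for Diet A: 612/960 = 0.637.

0.64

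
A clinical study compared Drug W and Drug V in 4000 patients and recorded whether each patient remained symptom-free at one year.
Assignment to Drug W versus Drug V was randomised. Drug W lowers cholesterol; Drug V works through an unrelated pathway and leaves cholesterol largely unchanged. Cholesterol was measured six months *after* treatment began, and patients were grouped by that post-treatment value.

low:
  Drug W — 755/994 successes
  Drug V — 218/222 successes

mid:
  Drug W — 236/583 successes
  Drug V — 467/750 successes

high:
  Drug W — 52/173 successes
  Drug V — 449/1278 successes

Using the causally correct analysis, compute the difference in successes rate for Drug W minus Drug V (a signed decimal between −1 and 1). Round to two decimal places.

The stratified and pooled comparisons disagree (Drug V wins within each cholesterol; Drug W wins overall), so the answer turns on the causal role of cholesterol.
Cholesterol lies on the pathway drug → cholesterol → outcome, so adjusting for it blocks the indirect effect. For the total causal effect of drug, use the unadjusted pooled rates.
The causal difference is the pooled difference: 0.596 − 0.504 = +0.092.

+0.09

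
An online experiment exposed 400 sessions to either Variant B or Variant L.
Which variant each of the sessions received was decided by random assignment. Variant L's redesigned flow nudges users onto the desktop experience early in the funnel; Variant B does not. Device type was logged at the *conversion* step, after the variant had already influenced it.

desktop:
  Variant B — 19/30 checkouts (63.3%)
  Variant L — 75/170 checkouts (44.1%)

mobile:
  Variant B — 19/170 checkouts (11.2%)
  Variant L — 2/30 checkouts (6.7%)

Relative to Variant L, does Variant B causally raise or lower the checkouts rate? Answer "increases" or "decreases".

Stratifying would compare variants among sessions the variants themselves sorted into device type groups — a form of selection on an intermediate. The unconditioned pooled rates give the total causal effect.
Pooled: Variant B 19.0% vs Variant L 38.5%; Variant L is higher overall.

decreases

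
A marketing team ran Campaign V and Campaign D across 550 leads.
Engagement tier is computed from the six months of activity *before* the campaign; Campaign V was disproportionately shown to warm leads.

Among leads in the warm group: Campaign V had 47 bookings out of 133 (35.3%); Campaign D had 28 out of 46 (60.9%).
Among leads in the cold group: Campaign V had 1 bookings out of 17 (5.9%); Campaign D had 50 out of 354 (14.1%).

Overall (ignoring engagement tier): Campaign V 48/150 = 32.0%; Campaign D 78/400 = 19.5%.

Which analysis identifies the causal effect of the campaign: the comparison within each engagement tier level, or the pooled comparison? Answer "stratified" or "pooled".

Engagement tier satisfies the back-door criterion: it is not a descendant of the campaign, and it blocks the spurious path from campaign to outcome. Adjusting for it (i.e., using the within-engagement tier rates) gives the causal effect.
Within each level — warm: 35.3% vs 60.9%; cold: 5.9% vs 14.1% — Campaign D is higher every time.

stratified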